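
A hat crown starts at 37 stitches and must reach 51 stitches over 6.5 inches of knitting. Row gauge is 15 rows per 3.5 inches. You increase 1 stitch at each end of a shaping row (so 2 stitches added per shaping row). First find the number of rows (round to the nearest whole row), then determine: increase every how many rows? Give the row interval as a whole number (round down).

Increase every 4th row.

Rows = 6.5 × 4.286 = 27.9 → 28 rows.
Stitches to add: 14 → 7 shaping rows (at 2 st each).
28 / 7 = 4.00 → every 4 rows.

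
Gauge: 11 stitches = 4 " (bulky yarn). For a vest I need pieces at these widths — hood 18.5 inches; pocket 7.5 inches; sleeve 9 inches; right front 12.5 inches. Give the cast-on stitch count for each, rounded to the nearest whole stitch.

Rate = 11/4 = 2.75 sts per in.
hood: 18.5 × 2.75 = 50.88 → 51.
pocket: 7.5 × 2.75 = 20.62 → 21.
sleeve: 9 × 2.75 = 24.75 → 25.
right front: 12.5 × 2.75 = 34.38 → 34.

hood 51; pocket 21; sleeve 25; right front 34.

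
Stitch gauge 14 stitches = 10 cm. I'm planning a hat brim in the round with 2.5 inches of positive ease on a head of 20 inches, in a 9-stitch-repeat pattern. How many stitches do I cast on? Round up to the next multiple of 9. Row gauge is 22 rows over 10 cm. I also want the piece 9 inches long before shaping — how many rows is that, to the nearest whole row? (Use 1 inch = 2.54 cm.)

Finished = 20 + 2.5 = 22.5 inches.
22.5 inches × 2.54 = 57.15 cm.
14/10 = 1.4 sts per cm; 57.15 × 1.4 = 80.01 sts.
Next multiple of 9 → 81.
9 inches = 22.86 cm; × 2.2 = 50.29 → 50 rows.

Cast on 81 stitches; work 50 rows.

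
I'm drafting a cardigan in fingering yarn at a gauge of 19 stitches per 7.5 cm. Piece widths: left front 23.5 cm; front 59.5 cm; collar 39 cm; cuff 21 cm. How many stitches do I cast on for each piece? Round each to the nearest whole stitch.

left front 60; front 151; collar 99; cuff 53.

Rate = 19/7.5 = 2.533 sts per cm.
left front: 23.5 × 2.533 = 59.53 → 60.
front: 59.5 × 2.533 = 150.73 → 151.
collar: 39 × 2.533 = 98.80 → 99.
cuff: 21 × 2.533 = 53.20 → 53.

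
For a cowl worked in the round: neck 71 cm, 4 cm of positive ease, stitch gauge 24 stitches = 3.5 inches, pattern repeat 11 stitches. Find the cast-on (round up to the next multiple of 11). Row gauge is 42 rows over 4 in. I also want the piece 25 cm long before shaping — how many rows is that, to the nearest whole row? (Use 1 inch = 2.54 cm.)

Finished = 71 + 4 = 75 cm.
75 cm × 1/2.54 = 29.53 inches.
24/3.5 = 6.857 sts per in; 29.53 × 6.857 = 202.47 sts.
Next multiple of 11 → 209.
25 cm = 9.84 inches; × 10.5 = 103.35 → 103 rows.

Cast on 209 stitches; work 103 rows.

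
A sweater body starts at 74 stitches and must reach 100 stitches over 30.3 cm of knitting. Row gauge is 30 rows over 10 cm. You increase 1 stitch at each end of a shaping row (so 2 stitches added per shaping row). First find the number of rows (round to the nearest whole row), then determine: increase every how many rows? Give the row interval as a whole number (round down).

Increase every 7th row.

Rows = 30.3 × 3 = 90.9 → 91 rows.
Stitches to add: 26 → 13 shaping rows (at 2 st each).
91 / 13 = 7.00 → every 7 rows.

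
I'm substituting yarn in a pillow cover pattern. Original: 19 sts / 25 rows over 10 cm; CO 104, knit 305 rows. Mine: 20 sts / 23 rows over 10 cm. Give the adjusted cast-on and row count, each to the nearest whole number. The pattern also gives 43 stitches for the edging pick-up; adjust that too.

Stitches: 104 × 20/19 = 109.47 → 109.
Rows: 305 × 23/25 = 280.60 → 281.
edging pick-up: 43 × 20/19 = 45.26 → 45.

Cast on 109 stitches; work 281 rows; edging pick-up 45 stitches.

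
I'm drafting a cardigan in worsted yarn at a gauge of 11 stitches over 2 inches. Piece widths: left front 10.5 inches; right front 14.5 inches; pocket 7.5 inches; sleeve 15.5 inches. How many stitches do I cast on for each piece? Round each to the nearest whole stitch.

Rate = 11/2 = 5.5 sts per in.
left front: 10.5 × 5.5 = 57.75 → 58.
right front: 14.5 × 5.5 = 79.75 → 80.
pocket: 7.5 × 5.5 = 41.25 → 41.
sleeve: 15.5 × 5.5 = 85.25 → 85.

left front 58; right front 80; pocket 41; sleeve 85.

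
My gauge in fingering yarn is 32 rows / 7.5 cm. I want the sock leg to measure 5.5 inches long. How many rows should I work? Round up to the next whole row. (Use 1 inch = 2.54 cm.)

Work 60 rows.

5.5 in = 13.97 cm.
32 rows / 7.5 cm = 4.267 rows per cm.
13.97 × 4.267 = 59.61 rows.
Round up → 60.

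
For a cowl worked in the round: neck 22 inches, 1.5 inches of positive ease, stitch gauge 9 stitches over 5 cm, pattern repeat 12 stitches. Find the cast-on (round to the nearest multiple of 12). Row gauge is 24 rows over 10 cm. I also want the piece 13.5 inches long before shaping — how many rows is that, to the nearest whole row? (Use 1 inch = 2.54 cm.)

Finished = 22 + 1.5 = 23.5 inches.
23.5 inches × 2.54 = 59.69 cm.
9/5 = 1.8 sts per cm; 59.69 × 1.8 = 107.44 sts.
Nearest multiple of 12 → 108.
13.5 inches = 34.29 cm; × 2.4 = 82.30 → 82 rows.

Cast on 108 stitches; work 82 rows.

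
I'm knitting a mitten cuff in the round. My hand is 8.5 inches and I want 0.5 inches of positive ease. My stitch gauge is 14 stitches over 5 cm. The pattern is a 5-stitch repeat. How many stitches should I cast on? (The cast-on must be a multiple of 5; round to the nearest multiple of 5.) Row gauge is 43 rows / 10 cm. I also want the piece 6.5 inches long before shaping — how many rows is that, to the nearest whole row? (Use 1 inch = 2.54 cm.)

Finished = 8.5 + 0.5 = 9 inches.
9 inches × 2.54 = 22.86 cm.
14/5 = 2.8 sts per cm; 22.86 × 2.8 = 64.01 sts.
Nearest multiple of 5 → 65.
6.5 inches = 16.51 cm; × 4.3 = 70.99 → 71 rows.

Cast on 65 stitches; work 71 rows.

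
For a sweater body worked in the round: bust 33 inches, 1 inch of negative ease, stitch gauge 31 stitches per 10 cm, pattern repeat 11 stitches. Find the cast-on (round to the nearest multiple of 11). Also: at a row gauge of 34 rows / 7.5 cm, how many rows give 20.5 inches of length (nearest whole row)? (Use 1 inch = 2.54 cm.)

Cast on 253 stitches; work 236 rows.

Finished = 33 − 1 = 32 inches.
32 inches × 2.54 = 81.28 cm.
31/10 = 3.1 sts per cm; 81.28 × 3.1 = 251.97 sts.
Nearest multiple of 11 → 253.
20.5 inches = 52.07 cm; × 4.533 = 236.05 → 236 rows.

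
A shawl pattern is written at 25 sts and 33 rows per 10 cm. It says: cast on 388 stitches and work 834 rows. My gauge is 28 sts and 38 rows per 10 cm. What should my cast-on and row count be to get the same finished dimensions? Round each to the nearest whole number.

Cast on 435 stitches; work 960 rows.

Stitches: 388 × 28/25 = 434.56 → 435.
Rows: 834 × 38/33 = 960.36 → 960.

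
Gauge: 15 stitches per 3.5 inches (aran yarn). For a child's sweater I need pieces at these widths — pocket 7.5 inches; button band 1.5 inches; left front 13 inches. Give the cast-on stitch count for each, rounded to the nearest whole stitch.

pocket 32; button band 6; left front 56.

Rate = 15/3.5 = 4.286 sts per in.
pocket: 7.5 × 4.286 = 32.14 → 32.
button band: 1.5 × 4.286 = 6.43 → 6.
left front: 13 × 4.286 = 55.71 → 56.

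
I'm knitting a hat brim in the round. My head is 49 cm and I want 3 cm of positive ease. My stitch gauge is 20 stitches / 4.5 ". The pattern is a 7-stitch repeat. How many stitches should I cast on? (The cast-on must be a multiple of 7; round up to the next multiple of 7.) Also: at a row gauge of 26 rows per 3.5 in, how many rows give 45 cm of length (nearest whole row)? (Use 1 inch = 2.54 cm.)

Cast on 91 stitches; work 132 rows.

Finished = 49 + 3 = 52 cm.
52 cm × 1/2.54 = 20.47 inches.
20/4.5 = 4.444 sts per in; 20.47 × 4.444 = 90.99 sts.
Next multiple of 7 → 91.
45 cm = 17.72 inches; × 7.429 = 131.61 → 132 rows.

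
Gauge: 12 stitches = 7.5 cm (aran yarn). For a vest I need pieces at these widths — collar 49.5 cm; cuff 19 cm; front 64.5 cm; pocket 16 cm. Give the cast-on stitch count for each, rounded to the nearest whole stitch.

Rate = 12/7.5 = 1.6 sts per cm.
collar: 49.5 × 1.6 = 79.20 → 79.
cuff: 19 × 1.6 = 30.40 → 30.
front: 64.5 × 1.6 = 103.20 → 103.
pocket: 16 × 1.6 = 25.60 → 26.

collar 79; cuff 30; front 103; pocket 26.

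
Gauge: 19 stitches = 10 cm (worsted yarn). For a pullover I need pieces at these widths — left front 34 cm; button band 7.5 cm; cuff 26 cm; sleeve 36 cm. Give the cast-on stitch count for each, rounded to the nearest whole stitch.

Rate = 19/10 = 1.9 sts per cm.
left front: 34 × 1.9 = 64.60 → 65.
button band: 7.5 × 1.9 = 14.25 → 14.
cuff: 26 × 1.9 = 49.40 → 49.
sleeve: 36 × 1.9 = 68.40 → 68.

left front 65; button band 14; cuff 49; sleeve 68.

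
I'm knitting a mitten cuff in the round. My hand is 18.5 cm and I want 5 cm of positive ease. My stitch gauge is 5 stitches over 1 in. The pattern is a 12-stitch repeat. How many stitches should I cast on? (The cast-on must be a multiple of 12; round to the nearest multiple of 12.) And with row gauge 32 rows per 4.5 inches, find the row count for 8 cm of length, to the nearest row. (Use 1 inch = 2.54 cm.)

Finished = 18.5 + 5 = 23.5 cm.
23.5 cm × 1/2.54 = 9.25 inches.
5/1 = 5 sts per in; 9.25 × 5 = 46.26 sts.
Nearest multiple of 12 → 48.
8 cm = 3.15 inches; × 7.111 = 22.40 → 22 rows.

Cast on 48 stitches; work 22 rows.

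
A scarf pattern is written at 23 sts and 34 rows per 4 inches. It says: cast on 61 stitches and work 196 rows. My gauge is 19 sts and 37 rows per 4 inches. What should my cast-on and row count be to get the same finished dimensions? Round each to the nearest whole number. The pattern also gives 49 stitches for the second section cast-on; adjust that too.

Cast on 50 stitches; work 213 rows; second section cast-on 40 stitches.

Stitches: 61 × 19/23 = 50.39 → 50.
Rows: 196 × 37/34 = 213.29 → 213.
second section cast-on: 49 × 19/23 = 40.48 → 40.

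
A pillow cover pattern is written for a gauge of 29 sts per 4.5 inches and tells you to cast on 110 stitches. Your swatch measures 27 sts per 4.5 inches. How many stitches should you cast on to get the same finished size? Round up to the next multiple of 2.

Scale factor = 27 / 29 = 0.931.
110 × 27 / 29 = 102.41 sts.
→ 104 sts.

Cast on 104 stitches.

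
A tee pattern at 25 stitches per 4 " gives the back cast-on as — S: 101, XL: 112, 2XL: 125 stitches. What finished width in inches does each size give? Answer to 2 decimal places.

25/4 = 6.25 sts per in.
S: 101 / 6.25 = 16.160 → 16.16 in.
XL: 112 / 6.25 = 17.920 → 17.92 in.
2XL: 125 / 6.25 = 20.000 → 20.00 in.

S 16.16 inches; XL 17.92 inches; 2XL 20.00 inches.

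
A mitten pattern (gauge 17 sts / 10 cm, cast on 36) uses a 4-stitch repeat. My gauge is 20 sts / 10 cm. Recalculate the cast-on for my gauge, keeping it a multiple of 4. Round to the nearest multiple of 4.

44 stitches.

36 × 20 / 17 = 42.35.
Nearest multiple of 4: 44.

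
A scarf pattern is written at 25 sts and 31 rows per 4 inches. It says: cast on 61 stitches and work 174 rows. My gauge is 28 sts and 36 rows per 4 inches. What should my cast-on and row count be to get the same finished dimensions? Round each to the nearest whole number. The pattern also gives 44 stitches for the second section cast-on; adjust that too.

Cast on 68 stitches; work 202 rows; second section cast-on 49 stitches.

Stitches: 61 × 28/25 = 68.32 → 68.
Rows: 174 × 36/31 = 202.06 → 202.
second section cast-on: 44 × 28/25 = 49.28 → 49.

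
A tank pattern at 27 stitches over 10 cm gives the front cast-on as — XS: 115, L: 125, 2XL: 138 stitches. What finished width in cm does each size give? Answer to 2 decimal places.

XS 42.59 cm; L 46.30 cm; 2XL 51.11 cm.

27/10 = 2.7 sts per cm.
XS: 115 / 2.7 = 42.593 → 42.59 cm.
L: 125 / 2.7 = 46.296 → 46.30 cm.
2XL: 138 / 2.7 = 51.111 → 51.11 cm.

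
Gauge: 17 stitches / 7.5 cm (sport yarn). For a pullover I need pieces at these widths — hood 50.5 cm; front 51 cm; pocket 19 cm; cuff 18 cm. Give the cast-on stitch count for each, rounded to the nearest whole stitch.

hood 114; front 116; pocket 43; cuff 41.

Rate = 17/7.5 = 2.267 sts per cm.
hood: 50.5 × 2.267 = 114.47 → 114.
front: 51 × 2.267 = 115.60 → 116.
pocket: 19 × 2.267 = 43.07 → 43.
cuff: 18 × 2.267 = 40.80 → 41.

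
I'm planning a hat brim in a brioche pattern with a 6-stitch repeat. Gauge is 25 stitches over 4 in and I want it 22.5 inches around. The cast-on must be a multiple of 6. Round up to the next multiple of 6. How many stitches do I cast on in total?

CO 144 sts.

25 / 4 = 6.25 sts per inch.
22.5 × 6.25 = 140.62 sts.
Next multiple of 6: 144.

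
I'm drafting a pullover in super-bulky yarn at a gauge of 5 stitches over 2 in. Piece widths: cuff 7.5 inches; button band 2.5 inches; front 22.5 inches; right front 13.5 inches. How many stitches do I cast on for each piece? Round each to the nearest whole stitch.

cuff 19; button band 6; front 56; right front 34.

Rate = 5/2 = 2.5 sts per in.
cuff: 7.5 × 2.5 = 18.75 → 19.
button band: 2.5 × 2.5 = 6.25 → 6.
front: 22.5 × 2.5 = 56.25 → 56.
right front: 13.5 × 2.5 = 33.75 → 34.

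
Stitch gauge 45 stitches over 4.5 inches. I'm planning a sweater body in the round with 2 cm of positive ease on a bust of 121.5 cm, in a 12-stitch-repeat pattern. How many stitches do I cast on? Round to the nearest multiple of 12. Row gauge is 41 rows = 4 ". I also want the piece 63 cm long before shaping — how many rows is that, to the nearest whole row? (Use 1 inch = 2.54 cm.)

Finished = 121.5 + 2 = 123.5 cm.
123.5 cm × 1/2.54 = 48.62 inches.
45/4.5 = 10 sts per in; 48.62 × 10 = 486.22 sts.
Nearest multiple of 12 → 492.
63 cm = 24.80 inches; × 10.25 = 254.23 → 254 rows.

Cast on 492 stitches; work 254 rows.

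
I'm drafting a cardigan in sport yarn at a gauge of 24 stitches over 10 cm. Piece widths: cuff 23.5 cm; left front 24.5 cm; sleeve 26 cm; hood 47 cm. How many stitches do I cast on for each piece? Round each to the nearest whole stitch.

Rate = 24/10 = 2.4 sts per cm.
cuff: 23.5 × 2.4 = 56.40 → 56.
left front: 24.5 × 2.4 = 58.80 → 59.
sleeve: 26 × 2.4 = 62.40 → 62.
hood: 47 × 2.4 = 112.80 → 113.

cuff 56; left front 59; sleeve 62; hood 113.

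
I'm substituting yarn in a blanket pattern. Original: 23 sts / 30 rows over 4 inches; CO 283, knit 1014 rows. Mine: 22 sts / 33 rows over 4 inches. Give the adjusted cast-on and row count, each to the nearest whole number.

Cast on 271 stitches; work 1115 rows.

Stitches: 283 × 22/23 = 270.70 → 271.
Rows: 1014 × 33/30 = 1115.40 → 1115.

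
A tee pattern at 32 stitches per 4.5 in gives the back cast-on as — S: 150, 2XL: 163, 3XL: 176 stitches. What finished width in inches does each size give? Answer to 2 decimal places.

32/4.5 = 7.111 sts per in.
S: 150 / 7.111 = 21.094 → 21.09 in.
2XL: 163 / 7.111 = 22.922 → 22.92 in.
3XL: 176 / 7.111 = 24.750 → 24.75 in.

S 21.09 inches; 2XL 22.92 inches; 3XL 24.75 inches.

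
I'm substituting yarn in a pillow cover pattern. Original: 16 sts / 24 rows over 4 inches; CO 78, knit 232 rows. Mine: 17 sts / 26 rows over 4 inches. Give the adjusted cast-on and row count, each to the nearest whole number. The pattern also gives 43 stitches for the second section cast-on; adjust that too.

Stitches: 78 × 17/16 = 82.88 → 83.
Rows: 232 × 26/24 = 251.33 → 251.
second section cast-on: 43 × 17/16 = 45.69 → 46.

Cast on 83 stitches; work 251 rows; second section cast-on 46 stitches.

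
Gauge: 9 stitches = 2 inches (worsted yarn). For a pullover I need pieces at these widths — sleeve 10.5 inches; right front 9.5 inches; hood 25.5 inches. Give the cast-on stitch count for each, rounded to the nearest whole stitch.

sleeve 47; right front 43; hood 115.

Rate = 9/2 = 4.5 sts per in.
sleeve: 10.5 × 4.5 = 47.25 → 47.
right front: 9.5 × 4.5 = 42.75 → 43.
hood: 25.5 × 4.5 = 114.75 → 115.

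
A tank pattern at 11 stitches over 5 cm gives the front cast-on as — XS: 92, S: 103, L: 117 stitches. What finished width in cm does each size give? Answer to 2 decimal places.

11/5 = 2.2 sts per cm.
XS: 92 / 2.2 = 41.818 → 41.82 cm.
S: 103 / 2.2 = 46.818 → 46.82 cm.
L: 117 / 2.2 = 53.182 → 53.18 cm.

XS 41.82 cm; S 46.82 cm; L 53.18 cm.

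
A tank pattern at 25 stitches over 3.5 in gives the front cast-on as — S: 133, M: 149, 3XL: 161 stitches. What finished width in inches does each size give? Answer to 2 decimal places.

25/3.5 = 7.143 sts per in.
S: 133 / 7.143 = 18.620 → 18.62 in.
M: 149 / 7.143 = 20.860 → 20.86 in.
3XL: 161 / 7.143 = 22.540 → 22.54 in.

S 18.62 inches; M 20.86 inches; 3XL 22.54 inches.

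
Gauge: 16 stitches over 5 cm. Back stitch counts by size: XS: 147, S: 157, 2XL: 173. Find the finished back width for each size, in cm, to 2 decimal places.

XS 45.94 cm; S 49.06 cm; 2XL 54.06 cm.

16/5 = 3.2 sts per cm.
XS: 147 / 3.2 = 45.938 → 45.94 cm.
S: 157 / 3.2 = 49.062 → 49.06 cm.
2XL: 173 / 3.2 = 54.062 → 54.06 cm.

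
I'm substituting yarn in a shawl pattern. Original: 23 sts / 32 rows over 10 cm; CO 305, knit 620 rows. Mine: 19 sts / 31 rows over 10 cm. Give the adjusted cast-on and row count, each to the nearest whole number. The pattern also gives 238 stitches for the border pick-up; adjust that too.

Cast on 252 stitches; work 601 rows; border pick-up 197 stitches.

Stitches: 305 × 19/23 = 251.96 → 252.
Rows: 620 × 31/32 = 600.62 → 601.
border pick-up: 238 × 19/23 = 196.61 → 197.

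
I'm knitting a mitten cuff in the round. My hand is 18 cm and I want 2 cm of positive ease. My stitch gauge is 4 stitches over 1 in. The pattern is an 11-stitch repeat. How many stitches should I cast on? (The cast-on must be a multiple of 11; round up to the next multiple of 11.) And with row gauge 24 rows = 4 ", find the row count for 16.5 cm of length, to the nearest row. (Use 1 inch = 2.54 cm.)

Finished = 18 + 2 = 20 cm.
20 cm × 1/2.54 = 7.87 inches.
4/1 = 4 sts per in; 7.87 × 4 = 31.50 sts.
Next multiple of 11 → 33.
16.5 cm = 6.50 inches; × 6 = 38.98 → 39 rows.

Cast on 33 stitches; work 39 rows.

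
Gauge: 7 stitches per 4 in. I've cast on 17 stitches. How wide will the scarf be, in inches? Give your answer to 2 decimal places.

7 stitches / 4 inch = 1.75 stitches per inch.
17 / 1.75 = 9.714 inches.

9.71 inches.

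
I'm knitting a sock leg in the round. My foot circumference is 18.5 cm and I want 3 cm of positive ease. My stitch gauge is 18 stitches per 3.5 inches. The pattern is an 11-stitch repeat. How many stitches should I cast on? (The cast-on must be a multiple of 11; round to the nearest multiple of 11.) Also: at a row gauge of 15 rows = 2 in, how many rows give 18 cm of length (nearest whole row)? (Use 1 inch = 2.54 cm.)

Cast on 44 stitches; work 53 rows.

Finished = 18.5 + 3 = 21.5 cm.
21.5 cm × 1/2.54 = 8.46 inches.
18/3.5 = 5.143 sts per in; 8.46 × 5.143 = 43.53 sts.
Nearest multiple of 11 → 44.
18 cm = 7.09 inches; × 7.5 = 53.15 → 53 rows.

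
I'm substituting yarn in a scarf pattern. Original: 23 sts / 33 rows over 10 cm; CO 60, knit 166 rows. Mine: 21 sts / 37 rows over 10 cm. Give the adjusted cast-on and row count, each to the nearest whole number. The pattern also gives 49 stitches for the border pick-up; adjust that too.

Cast on 55 stitches; work 186 rows; border pick-up 45 stitches.

Stitches: 60 × 21/23 = 54.78 → 55.
Rows: 166 × 37/33 = 186.12 → 186.
border pick-up: 49 × 21/23 = 44.74 → 45.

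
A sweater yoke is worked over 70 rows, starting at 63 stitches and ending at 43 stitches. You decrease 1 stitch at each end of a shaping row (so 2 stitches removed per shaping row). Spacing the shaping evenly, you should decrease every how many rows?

Stitches to remove: |43 − 63| = 20.
Shaping rows needed: 20 / 2 = 10.
70 rows / 10 = every 7 rows.

Decrease every 7th row.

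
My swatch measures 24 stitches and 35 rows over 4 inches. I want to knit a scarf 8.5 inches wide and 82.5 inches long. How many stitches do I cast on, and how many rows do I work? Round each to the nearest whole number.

Stitch gauge = 24/4 = 6 sts/in; 8.5 × 6 = 51.00 → 51 sts.
Row gauge = 35/4 = 8.75 rows/in; 82.5 × 8.75 = 721.88 → 722 rows.

Cast on 51 stitches and work 722 rows.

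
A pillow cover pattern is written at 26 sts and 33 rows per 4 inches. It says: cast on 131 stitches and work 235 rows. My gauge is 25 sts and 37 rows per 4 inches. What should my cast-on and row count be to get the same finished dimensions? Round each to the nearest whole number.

Stitches: 131 × 25/26 = 125.96 → 126.
Rows: 235 × 37/33 = 263.48 → 263.

Cast on 126 stitches; work 263 rows.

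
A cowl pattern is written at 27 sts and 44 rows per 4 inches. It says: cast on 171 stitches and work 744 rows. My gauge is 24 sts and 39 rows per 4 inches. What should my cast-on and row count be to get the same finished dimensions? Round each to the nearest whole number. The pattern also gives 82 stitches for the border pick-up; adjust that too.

Cast on 152 stitches; work 659 rows; border pick-up 73 stitches.

Stitches: 171 × 24/27 = 152.00 → 152.
Rows: 744 × 39/44 = 659.45 → 659.
border pick-up: 82 × 24/27 = 72.89 → 73.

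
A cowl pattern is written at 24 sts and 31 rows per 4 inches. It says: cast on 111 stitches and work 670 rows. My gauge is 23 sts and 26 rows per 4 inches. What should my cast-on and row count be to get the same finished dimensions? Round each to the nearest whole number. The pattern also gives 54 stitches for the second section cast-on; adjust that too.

Stitches: 111 × 23/24 = 106.38 → 106.
Rows: 670 × 26/31 = 561.94 → 562.
second section cast-on: 54 × 23/24 = 51.75 → 52.

Cast on 106 stitches; work 562 rows; second section cast-on 52 stitches.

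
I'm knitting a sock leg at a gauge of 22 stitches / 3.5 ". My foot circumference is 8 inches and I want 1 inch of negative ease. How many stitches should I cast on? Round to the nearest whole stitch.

44 stitches.

Finished = 8 − 1 = 7 in.
22 / 3.5 = 6.286 sts per inch.
7.00 × 6.286 = 44.00 sts.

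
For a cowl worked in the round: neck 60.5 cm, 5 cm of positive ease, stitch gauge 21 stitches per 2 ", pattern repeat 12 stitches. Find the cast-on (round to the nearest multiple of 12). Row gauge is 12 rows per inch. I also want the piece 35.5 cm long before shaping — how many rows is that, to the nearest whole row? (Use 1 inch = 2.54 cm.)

Cast on 276 stitches; work 168 rows.

Finished = 60.5 + 5 = 65.5 cm.
65.5 cm × 1/2.54 = 25.79 inches.
21/2 = 10.5 sts per in; 25.79 × 10.5 = 270.77 sts.
Nearest multiple of 12 → 276.
35.5 cm = 13.98 inches; × 12 = 167.72 → 168 rows.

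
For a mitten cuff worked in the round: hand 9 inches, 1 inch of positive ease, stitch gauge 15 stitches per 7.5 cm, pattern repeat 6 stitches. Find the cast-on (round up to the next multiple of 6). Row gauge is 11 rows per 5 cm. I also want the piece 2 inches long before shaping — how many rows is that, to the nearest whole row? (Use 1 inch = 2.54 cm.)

Finished = 9 + 1 = 10 inches.
10 inches × 2.54 = 25.40 cm.
15/7.5 = 2 sts per cm; 25.40 × 2 = 50.80 sts.
Next multiple of 6 → 54.
2 inches = 5.08 cm; × 2.2 = 11.18 → 11 rows.

Cast on 54 stitches; work 11 rows.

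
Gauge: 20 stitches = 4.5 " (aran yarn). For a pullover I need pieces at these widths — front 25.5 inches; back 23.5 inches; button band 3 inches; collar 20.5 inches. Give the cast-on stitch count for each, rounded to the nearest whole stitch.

front 113; back 104; button band 13; collar 91.

Rate = 20/4.5 = 4.444 sts per in.
front: 25.5 × 4.444 = 113.33 → 113.
back: 23.5 × 4.444 = 104.44 → 104.
button band: 3 × 4.444 = 13.33 → 13.
collar: 20.5 × 4.444 = 91.11 → 91.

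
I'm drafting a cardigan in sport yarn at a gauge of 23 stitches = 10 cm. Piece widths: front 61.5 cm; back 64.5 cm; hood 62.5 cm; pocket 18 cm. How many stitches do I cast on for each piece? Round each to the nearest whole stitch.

front 141; back 148; hood 144; pocket 41.

Rate = 23/10 = 2.3 sts per cm.
front: 61.5 × 2.3 = 141.45 → 141.
back: 64.5 × 2.3 = 148.35 → 148.
hood: 62.5 × 2.3 = 143.75 → 144.
pocket: 18 × 2.3 = 41.40 → 41.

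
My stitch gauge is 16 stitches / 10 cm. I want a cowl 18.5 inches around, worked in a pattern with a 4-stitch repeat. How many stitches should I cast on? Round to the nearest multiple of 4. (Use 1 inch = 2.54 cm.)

Cast on 76 stitches.

18.5 in = 18.5 × 2.54 = 46.99 cm.
16 / 10 = 1.6 sts/cm.
46.99 × 1.6 = 75.18 sts.
→ 76.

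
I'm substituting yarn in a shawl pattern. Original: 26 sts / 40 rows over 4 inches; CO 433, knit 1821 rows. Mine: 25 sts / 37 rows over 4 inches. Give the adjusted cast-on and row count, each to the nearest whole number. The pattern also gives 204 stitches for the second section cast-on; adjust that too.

Cast on 416 stitches; work 1684 rows; second section cast-on 196 stitches.

Stitches: 433 × 25/26 = 416.35 → 416.
Rows: 1821 × 37/40 = 1684.42 → 1684.
second section cast-on: 204 × 25/26 = 196.15 → 196.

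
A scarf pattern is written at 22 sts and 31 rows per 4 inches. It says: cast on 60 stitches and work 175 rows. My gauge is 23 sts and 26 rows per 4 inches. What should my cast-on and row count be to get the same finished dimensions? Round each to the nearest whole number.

Stitches: 60 × 23/22 = 62.73 → 63.
Rows: 175 × 26/31 = 146.77 → 147.

Cast on 63 stitches; work 147 rows.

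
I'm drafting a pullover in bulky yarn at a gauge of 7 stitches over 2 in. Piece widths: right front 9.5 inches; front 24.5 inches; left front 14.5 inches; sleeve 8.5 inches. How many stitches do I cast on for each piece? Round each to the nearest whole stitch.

Rate = 7/2 = 3.5 sts per in.
right front: 9.5 × 3.5 = 33.25 → 33.
front: 24.5 × 3.5 = 85.75 → 86.
left front: 14.5 × 3.5 = 50.75 → 51.
sleeve: 8.5 × 3.5 = 29.75 → 30.

right front 33; front 86; left front 51; sleeve 30.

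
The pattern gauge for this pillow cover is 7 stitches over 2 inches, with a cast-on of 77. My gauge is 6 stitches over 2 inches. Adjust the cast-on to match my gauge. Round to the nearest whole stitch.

Scale factor = 6 / 7 = 0.857.
77 × 6 / 7 = 66.00 sts.

66 stitches.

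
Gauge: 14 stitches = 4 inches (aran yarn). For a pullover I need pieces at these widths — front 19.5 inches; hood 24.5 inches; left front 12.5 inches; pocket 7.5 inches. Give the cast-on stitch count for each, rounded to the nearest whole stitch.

front 68; hood 86; left front 44; pocket 26.

Rate = 14/4 = 3.5 sts per in.
front: 19.5 × 3.5 = 68.25 → 68.
hood: 24.5 × 3.5 = 85.75 → 86.
left front: 12.5 × 3.5 = 43.75 → 44.
pocket: 7.5 × 3.5 = 26.25 → 26.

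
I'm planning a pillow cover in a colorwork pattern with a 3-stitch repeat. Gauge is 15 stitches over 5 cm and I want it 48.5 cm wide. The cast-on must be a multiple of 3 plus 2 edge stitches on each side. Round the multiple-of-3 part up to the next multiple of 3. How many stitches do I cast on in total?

15 / 5 = 3 sts per cm.
48.5 × 3 = 145.50 sts.
Less 4 edge sts → 141.50 for the repeat.
Next multiple of 3: 144.
Add back 4 edge sts → 148.

Cast on 148 stitches.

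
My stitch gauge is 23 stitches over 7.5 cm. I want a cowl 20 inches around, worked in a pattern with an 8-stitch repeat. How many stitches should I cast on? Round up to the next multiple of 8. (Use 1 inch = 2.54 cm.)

20 in = 20 × 2.54 = 50.80 cm.
23 / 7.5 = 3.067 sts/cm.
50.80 × 3.067 = 155.79 sts.
→ 160.

Cast on 160 stitches.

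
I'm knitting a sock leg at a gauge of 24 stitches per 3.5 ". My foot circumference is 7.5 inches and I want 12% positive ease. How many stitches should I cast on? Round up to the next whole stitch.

CO 58 sts.

Finished = 7.5 × 1.12 = 8.40 in.
24 / 3.5 = 6.857 sts per inch.
8.40 × 6.857 = 57.60 sts.
→ 58 sts.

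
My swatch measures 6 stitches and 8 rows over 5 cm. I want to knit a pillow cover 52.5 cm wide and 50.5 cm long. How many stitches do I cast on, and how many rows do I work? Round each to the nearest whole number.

Cast on 63 stitches and work 81 rows.

Stitch gauge = 6/5 = 1.2 sts/cm; 52.5 × 1.2 = 63.00 → 63 sts.
Row gauge = 8/5 = 1.6 rows/cm; 50.5 × 1.6 = 80.80 → 81 rows.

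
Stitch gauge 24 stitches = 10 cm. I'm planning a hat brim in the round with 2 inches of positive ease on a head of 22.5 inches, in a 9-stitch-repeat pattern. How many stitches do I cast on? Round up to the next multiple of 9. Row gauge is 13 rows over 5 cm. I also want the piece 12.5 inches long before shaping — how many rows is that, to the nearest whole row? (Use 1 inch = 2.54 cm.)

Cast on 153 stitches; work 83 rows.

Finished = 22.5 + 2 = 24.5 inches.
24.5 inches × 2.54 = 62.23 cm.
24/10 = 2.4 sts per cm; 62.23 × 2.4 = 149.35 sts.
Next multiple of 9 → 153.
12.5 inches = 31.75 cm; × 2.6 = 82.55 → 83 rows.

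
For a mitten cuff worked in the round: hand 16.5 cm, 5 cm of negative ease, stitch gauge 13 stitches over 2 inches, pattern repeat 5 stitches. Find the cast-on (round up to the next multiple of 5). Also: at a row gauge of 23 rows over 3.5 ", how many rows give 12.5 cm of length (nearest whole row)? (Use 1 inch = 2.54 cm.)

Cast on 30 stitches; work 32 rows.

Finished = 16.5 − 5 = 11.5 cm.
11.5 cm × 1/2.54 = 4.53 inches.
13/2 = 6.5 sts per in; 4.53 × 6.5 = 29.43 sts.
Next multiple of 5 → 30.
12.5 cm = 4.92 inches; × 6.571 = 32.34 → 32 rows.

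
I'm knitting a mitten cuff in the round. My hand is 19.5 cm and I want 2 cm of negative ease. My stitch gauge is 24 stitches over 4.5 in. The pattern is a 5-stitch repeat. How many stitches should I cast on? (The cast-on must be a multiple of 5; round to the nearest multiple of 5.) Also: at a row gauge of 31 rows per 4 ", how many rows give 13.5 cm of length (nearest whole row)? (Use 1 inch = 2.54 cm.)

Finished = 19.5 − 2 = 17.5 cm.
17.5 cm × 1/2.54 = 6.89 inches.
24/4.5 = 5.333 sts per in; 6.89 × 5.333 = 36.75 sts.
Nearest multiple of 5 → 35.
13.5 cm = 5.31 inches; × 7.75 = 41.19 → 41 rows.

Cast on 35 stitches; work 41 rows.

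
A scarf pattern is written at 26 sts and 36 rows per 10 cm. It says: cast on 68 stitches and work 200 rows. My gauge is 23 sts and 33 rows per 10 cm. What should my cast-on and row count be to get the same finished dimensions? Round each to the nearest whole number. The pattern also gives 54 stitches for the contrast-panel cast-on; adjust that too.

Stitches: 68 × 23/26 = 60.15 → 60.
Rows: 200 × 33/36 = 183.33 → 183.
contrast-panel cast-on: 54 × 23/26 = 47.77 → 48.

Cast on 60 stitches; work 183 rows; contrast-panel cast-on 48 stitches.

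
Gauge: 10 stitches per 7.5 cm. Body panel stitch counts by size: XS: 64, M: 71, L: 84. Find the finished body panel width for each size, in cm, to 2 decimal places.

10/7.5 = 1.333 sts per cm.
XS: 64 / 1.333 = 48.000 → 48.00 cm.
M: 71 / 1.333 = 53.250 → 53.25 cm.
L: 84 / 1.333 = 63.000 → 63.00 cm.

XS 48.00 cm; M 53.25 cm; L 63.00 cm.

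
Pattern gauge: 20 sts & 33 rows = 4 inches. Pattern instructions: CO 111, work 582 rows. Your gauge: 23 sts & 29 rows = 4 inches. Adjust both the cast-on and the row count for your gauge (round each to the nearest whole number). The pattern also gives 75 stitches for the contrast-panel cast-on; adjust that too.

Stitches: 111 × 23/20 = 127.65 → 128.
Rows: 582 × 29/33 = 511.45 → 511.
contrast-panel cast-on: 75 × 23/20 = 86.25 → 86.

Cast on 128 stitches; work 511 rows; contrast-panel cast-on 86 stitches.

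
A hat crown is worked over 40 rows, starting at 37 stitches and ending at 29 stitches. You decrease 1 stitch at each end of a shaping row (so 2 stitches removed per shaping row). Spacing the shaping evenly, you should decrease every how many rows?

Decrease every 10th row.

Stitches to remove: |29 − 37| = 8.
Shaping rows needed: 8 / 2 = 4.
40 rows / 4 = every 10 rows.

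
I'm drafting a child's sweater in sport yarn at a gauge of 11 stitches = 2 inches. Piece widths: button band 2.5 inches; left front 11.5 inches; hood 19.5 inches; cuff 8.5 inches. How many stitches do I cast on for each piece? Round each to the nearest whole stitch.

button band 14; left front 63; hood 107; cuff 47.

Rate = 11/2 = 5.5 sts per in.
button band: 2.5 × 5.5 = 13.75 → 14.
left front: 11.5 × 5.5 = 63.25 → 63.
hood: 19.5 × 5.5 = 107.25 → 107.
cuff: 8.5 × 5.5 = 46.75 → 47.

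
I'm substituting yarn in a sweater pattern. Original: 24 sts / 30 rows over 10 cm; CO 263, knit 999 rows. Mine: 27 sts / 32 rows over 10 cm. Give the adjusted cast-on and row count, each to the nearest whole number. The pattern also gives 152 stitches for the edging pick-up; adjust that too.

Cast on 296 stitches; work 1066 rows; edging pick-up 171 stitches.

Stitches: 263 × 27/24 = 295.88 → 296.
Rows: 999 × 32/30 = 1065.60 → 1066.
edging pick-up: 152 × 27/24 = 171.00 → 171.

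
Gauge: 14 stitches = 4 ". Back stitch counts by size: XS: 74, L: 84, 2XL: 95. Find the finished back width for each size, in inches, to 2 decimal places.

14/4 = 3.5 sts per in.
XS: 74 / 3.5 = 21.143 → 21.14 in.
L: 84 / 3.5 = 24.000 → 24.00 in.
2XL: 95 / 3.5 = 27.143 → 27.14 in.

XS 21.14 inches; L 24.00 inches; 2XL 27.14 inches.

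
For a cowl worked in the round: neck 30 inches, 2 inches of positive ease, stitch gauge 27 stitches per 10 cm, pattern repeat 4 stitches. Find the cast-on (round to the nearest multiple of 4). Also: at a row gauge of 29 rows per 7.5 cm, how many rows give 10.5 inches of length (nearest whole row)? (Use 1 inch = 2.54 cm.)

Cast on 220 stitches; work 103 rows.

Finished = 30 + 2 = 32 inches.
32 inches × 2.54 = 81.28 cm.
27/10 = 2.7 sts per cm; 81.28 × 2.7 = 219.46 sts.
Nearest multiple of 4 → 220.
10.5 inches = 26.67 cm; × 3.867 = 103.12 → 103 rows.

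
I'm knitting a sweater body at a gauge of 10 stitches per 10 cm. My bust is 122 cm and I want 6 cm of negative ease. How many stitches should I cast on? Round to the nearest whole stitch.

Finished = 122 − 6 = 116 cm.
10 / 10 = 1 sts per cm.
116.00 × 1 = 116.00 sts.

Cast on 116 stitches.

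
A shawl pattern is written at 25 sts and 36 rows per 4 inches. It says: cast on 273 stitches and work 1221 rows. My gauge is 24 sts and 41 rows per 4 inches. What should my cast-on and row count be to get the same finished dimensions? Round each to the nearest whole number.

Cast on 262 stitches; work 1391 rows.

Stitches: 273 × 24/25 = 262.08 → 262.
Rows: 1221 × 41/36 = 1390.58 → 1391.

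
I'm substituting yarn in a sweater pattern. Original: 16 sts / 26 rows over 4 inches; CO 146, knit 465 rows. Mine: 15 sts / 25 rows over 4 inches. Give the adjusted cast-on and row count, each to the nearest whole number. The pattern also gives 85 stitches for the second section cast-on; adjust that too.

Cast on 137 stitches; work 447 rows; second section cast-on 80 stitches.

Stitches: 146 × 15/16 = 136.88 → 137.
Rows: 465 × 25/26 = 447.12 → 447.
second section cast-on: 85 × 15/16 = 79.69 → 80.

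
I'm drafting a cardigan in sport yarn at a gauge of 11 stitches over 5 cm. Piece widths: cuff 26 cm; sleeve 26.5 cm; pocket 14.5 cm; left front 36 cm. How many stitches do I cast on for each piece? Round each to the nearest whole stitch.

Rate = 11/5 = 2.2 sts per cm.
cuff: 26 × 2.2 = 57.20 → 57.
sleeve: 26.5 × 2.2 = 58.30 → 58.
pocket: 14.5 × 2.2 = 31.90 → 32.
left front: 36 × 2.2 = 79.20 → 79.

cuff 57; sleeve 58; pocket 32; left front 79.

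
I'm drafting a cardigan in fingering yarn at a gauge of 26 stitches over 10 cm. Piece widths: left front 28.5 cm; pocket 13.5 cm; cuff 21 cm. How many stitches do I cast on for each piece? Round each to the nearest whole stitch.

Rate = 26/10 = 2.6 sts per cm.
left front: 28.5 × 2.6 = 74.10 → 74.
pocket: 13.5 × 2.6 = 35.10 → 35.
cuff: 21 × 2.6 = 54.60 → 55.

left front 74; pocket 35; cuff 55.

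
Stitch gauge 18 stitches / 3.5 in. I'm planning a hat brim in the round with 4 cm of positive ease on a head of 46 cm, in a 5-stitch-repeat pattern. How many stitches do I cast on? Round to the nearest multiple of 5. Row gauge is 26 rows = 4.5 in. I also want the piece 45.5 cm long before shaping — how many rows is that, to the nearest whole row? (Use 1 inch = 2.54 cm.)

Cast on 100 stitches; work 103 rows.

Finished = 46 + 4 = 50 cm.
50 cm × 1/2.54 = 19.69 inches.
18/3.5 = 5.143 sts per in; 19.69 × 5.143 = 101.24 sts.
Nearest multiple of 5 → 100.
45.5 cm = 17.91 inches; × 5.778 = 103.50 → 103 rows.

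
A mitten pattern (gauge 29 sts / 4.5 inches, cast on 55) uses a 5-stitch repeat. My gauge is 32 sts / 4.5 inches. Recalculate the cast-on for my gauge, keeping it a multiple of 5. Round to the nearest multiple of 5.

55 × 32 / 29 = 60.69.
Nearest multiple of 5: 60.

CO 60 sts.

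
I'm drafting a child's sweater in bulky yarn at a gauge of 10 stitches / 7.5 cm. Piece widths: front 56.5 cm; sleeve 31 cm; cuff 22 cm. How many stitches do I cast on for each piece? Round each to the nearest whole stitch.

front 75; sleeve 41; cuff 29.

Rate = 10/7.5 = 1.333 sts per cm.
front: 56.5 × 1.333 = 75.33 → 75.
sleeve: 31 × 1.333 = 41.33 → 41.
cuff: 22 × 1.333 = 29.33 → 29.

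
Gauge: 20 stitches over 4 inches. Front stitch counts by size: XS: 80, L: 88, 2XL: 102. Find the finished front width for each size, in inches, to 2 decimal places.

XS 16.00 inches; L 17.60 inches; 2XL 20.40 inches.

20/4 = 5 sts per in.
XS: 80 / 5 = 16.000 → 16.00 in.
L: 88 / 5 = 17.600 → 17.60 in.
2XL: 102 / 5 = 20.400 → 20.40 in.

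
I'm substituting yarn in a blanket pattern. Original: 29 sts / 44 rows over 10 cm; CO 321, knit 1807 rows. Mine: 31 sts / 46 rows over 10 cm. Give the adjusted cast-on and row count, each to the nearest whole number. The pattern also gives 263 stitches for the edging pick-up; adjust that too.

Stitches: 321 × 31/29 = 343.14 → 343.
Rows: 1807 × 46/44 = 1889.14 → 1889.
edging pick-up: 263 × 31/29 = 281.14 → 281.

Cast on 343 stitches; work 1889 rows; edging pick-up 281 stitches.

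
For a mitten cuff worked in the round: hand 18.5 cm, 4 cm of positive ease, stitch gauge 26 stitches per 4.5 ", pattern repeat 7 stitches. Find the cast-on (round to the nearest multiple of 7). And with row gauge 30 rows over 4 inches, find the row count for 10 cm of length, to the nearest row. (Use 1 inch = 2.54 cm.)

Finished = 18.5 + 4 = 22.5 cm.
22.5 cm × 1/2.54 = 8.86 inches.
26/4.5 = 5.778 sts per in; 8.86 × 5.778 = 51.18 sts.
Nearest multiple of 7 → 49.
10 cm = 3.94 inches; × 7.5 = 29.53 → 30 rows.

Cast on 49 stitches; work 30 rows.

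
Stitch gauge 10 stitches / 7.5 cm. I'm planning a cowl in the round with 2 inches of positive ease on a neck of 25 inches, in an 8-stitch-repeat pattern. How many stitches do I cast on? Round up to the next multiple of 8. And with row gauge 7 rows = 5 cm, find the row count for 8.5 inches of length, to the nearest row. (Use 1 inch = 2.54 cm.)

Finished = 25 + 2 = 27 inches.
27 inches × 2.54 = 68.58 cm.
10/7.5 = 1.333 sts per cm; 68.58 × 1.333 = 91.44 sts.
Next multiple of 8 → 96.
8.5 inches = 21.59 cm; × 1.4 = 30.23 → 30 rows.

Cast on 96 stitches; work 30 rows.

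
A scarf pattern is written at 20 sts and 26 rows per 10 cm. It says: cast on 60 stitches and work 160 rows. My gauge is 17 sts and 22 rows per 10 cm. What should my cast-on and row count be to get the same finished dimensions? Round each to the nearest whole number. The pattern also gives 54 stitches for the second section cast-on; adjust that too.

Cast on 51 stitches; work 135 rows; second section cast-on 46 stitches.

Stitches: 60 × 17/20 = 51.00 → 51.
Rows: 160 × 22/26 = 135.38 → 135.
second section cast-on: 54 × 17/20 = 45.90 → 46.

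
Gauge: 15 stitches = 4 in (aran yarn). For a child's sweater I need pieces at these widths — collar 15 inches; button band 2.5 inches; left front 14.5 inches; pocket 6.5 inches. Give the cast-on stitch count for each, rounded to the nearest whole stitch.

collar 56; button band 9; left front 54; pocket 24.

Rate = 15/4 = 3.75 sts per in.
collar: 15 × 3.75 = 56.25 → 56.
button band: 2.5 × 3.75 = 9.38 → 9.
left front: 14.5 × 3.75 = 54.38 → 54.
pocket: 6.5 × 3.75 = 24.38 → 24.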